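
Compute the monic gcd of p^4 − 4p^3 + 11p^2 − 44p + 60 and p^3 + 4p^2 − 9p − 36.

Repeated division with remainder:
  p^4 − 4p^3 + 11p^2 − 44p + 60 = (p − 8)(p^3 + 4p^2 − 9p − 36) + (52p^2 − 80p − 228)
  p^3 + 4p^2 − 9p − 36 = ((1/52)p + 18/169)(52p^2 − 80p − 228) + ((660/169)p − 1980/169)
  52p^2 − 80p − 228 = ((2197/165)p + 3211/165)((660/169)p − 1980/169) + (0)
Last nonzero remainder: (660/169)p − 1980/169. Dividing through by 660/169 gives the monic gcd p − 3.

p − 3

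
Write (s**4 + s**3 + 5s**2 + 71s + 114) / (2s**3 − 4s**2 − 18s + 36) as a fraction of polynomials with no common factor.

(s**3 − 2s**2 + 11s + 38)/(2s**2 − 10s + 12)

Apply the Euclidean algorithm:
  s**4 + s**3 + 5s**2 + 71s + 114 = ((1/2)s + 3/2)(2s**3 − 4s**2 − 18s + 36) + (20s**2 + 80s + 60)
  2s**3 − 4s**2 − 18s + 36 = ((1/10)s − 3/5)(20s**2 + 80s + 60) + (24s + 72)
  20s**2 + 80s + 60 = ((5/6)s + 5/6)(24s + 72) + (0)
Last nonzero remainder: 24s + 72. Dividing through by 24 gives the monic gcd s + 3.
Cancel s + 3 from numerator and denominator to get the reduced form.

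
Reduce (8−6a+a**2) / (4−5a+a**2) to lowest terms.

Repeated division with remainder:
  a**2−6a+8 = (a**2−5a+4) + (−a+4)
  a**2−5a+4 = (−a+1)(−a+4) + (0)
Last nonzero remainder: −a+4. Dividing through by −1 gives the monic gcd a−4.
Cancel a−4 from numerator and denominator to get the reduced form.

(−2+a)/(−1+a)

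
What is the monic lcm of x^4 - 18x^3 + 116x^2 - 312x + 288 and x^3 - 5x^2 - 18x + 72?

x^6 - 17x^5 + 86x^4 + 20x^3 - 1416x^2 + 4032x - 3456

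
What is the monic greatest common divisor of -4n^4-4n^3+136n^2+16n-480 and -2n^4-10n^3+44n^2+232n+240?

Repeated division with remainder:
  -4n^4-4n^3+136n^2+16n-480 = (2)(-2n^4-10n^3+44n^2+232n+240) + (16n^3+48n^2-448n-960)
  -2n^4-10n^3+44n^2+232n+240 = (-(1/8)n-1/4)(16n^3+48n^2-448n-960) + (0)
Last nonzero remainder: 16n^3+48n^2-448n-960. Dividing through by 16 gives the monic gcd n^3+3n^2-28n-60.

n^3+3n^2-28n-60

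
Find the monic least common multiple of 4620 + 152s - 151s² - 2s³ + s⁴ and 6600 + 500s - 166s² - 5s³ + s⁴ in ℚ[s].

Euclidean algorithm in ℚ[s]:
  s⁴ - 2s³ - 151s² + 152s + 4620 = (s⁴ - 5s³ - 166s² + 500s + 6600) + (3s³ + 15s² - 348s - 1980)
  s⁴ - 5s³ - 166s² + 500s + 6600 = ((1/3)s - 10/3)(3s³ + 15s² - 348s - 1980) + (0)
Last nonzero remainder: 3s³ + 15s² - 348s - 1980. Dividing through by 3 gives the monic gcd s³ + 5s² - 116s - 660.
Then lcm(f, g) = f·g / gcd(f, g); expanding and making the result monic gives the answer.

-46200 + 3100s + 1662s² - 131s³ - 12s⁴ + s⁵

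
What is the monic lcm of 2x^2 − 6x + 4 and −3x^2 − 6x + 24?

x^3 + x^2 − 10x + 8

By polynomial division,
  2x^2 − 6x + 4 = (−2/3)(−3x^2 − 6x + 24) + (−10x + 20)
  −3x^2 − 6x + 24 = ((3/10)x + 6/5)(−10x + 20) + (0)
Last nonzero remainder: −10x + 20. Dividing through by −10 gives the monic gcd x − 2.
Then lcm(f, g) = f·g / gcd(f, g); expanding and making the result monic gives the answer.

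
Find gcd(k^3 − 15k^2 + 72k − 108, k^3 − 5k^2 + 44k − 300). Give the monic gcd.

k − 6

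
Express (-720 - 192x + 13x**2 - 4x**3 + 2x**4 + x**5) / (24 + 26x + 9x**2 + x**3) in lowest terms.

(-60 + 19x - 5x**2 + x**3)/(2 + x)

Apply the Euclidean algorithm:
  x**5 + 2x**4 - 4x**3 + 13x**2 - 192x - 720 = (x**2 - 7x + 33)(x**3 + 9x**2 + 26x + 24) + (-126x**2 - 882x - 1512)
  x**3 + 9x**2 + 26x + 24 = (-(1/126)x - 1/63)(-126x**2 - 882x - 1512) + (0)
Last nonzero remainder: -126x**2 - 882x - 1512. Dividing through by -126 gives the monic gcd x**2 + 7x + 12.
Cancel x**2 + 7x + 12 from numerator and denominator to get the reduced form.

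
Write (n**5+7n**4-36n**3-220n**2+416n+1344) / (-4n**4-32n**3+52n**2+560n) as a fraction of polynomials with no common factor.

Repeated division with remainder:
  n**5+7n**4-36n**3-220n**2+416n+1344 = (-(1/4)n+1/4)(-4n**4-32n**3+52n**2+560n) + (-15n**3-93n**2+276n+1344)
  -4n**4-32n**3+52n**2+560n = ((4/15)n+12/25)(-15n**3-93n**2+276n+1344) + ((576/25)n**2+(1728/25)n-16128/25)
  -15n**3-93n**2+276n+1344 = (-(125/192)n-25/12)((576/25)n**2+(1728/25)n-16128/25) + (0)
Last nonzero remainder: (576/25)n**2+(1728/25)n-16128/25. Dividing through by 576/25 gives the monic gcd n**2+3n-28.
Cancel n**2+3n-28 from numerator and denominator to get the reduced form.

(-n**3-4n**2+20n+48)/(4n**2+20n)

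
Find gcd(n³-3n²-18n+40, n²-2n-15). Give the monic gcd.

n-5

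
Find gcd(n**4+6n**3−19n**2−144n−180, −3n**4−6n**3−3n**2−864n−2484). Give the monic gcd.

n**2+9n+18

By polynomial division,
  n**4+6n**3−19n**2−144n−180 = (−1/3)(−3n**4−6n**3−3n**2−864n−2484) + (4n**3−20n**2−432n−1008)
  −3n**4−6n**3−3n**2−864n−2484 = (−(3/4)n−21/4)(4n**3−20n**2−432n−1008) + (−432n**2−3888n−7776)
  4n**3−20n**2−432n−1008 = (−(1/108)n+7/54)(−432n**2−3888n−7776) + (0)
Last nonzero remainder: −432n**2−3888n−7776. Dividing through by −432 gives the monic gcd n**2+9n+18.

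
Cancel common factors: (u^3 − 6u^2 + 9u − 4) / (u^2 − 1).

(u^2 − 5u + 4)/(u + 1)

Euclidean algorithm in ℚ[u]:
  u^3 − 6u^2 + 9u − 4 = (u − 6)(u^2 − 1) + (10u − 10)
  u^2 − 1 = ((1/10)u + 1/10)(10u − 10) + (0)
Last nonzero remainder: 10u − 10. Dividing through by 10 gives the monic gcd u − 1.
Cancel u − 1 from numerator and denominator to get the reduced form.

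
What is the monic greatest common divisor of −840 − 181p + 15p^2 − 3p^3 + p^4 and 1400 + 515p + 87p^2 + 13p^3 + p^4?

40 + p + p^2

By polynomial division,
  p^4 − 3p^3 + 15p^2 − 181p − 840 = (p^4 + 13p^3 + 87p^2 + 515p + 1400) + (−16p^3 − 72p^2 − 696p − 2240)
  p^4 + 13p^3 + 87p^2 + 515p + 1400 = (−(1/16)p − 17/32)(−16p^3 − 72p^2 − 696p − 2240) + ((21/4)p^2 + (21/4)p + 210)
  −16p^3 − 72p^2 − 696p − 2240 = (−(64/21)p − 32/3)((21/4)p^2 + (21/4)p + 210) + (0)
Last nonzero remainder: (21/4)p^2 + (21/4)p + 210. Dividing through by 21/4 gives the monic gcd p^2 + p + 40.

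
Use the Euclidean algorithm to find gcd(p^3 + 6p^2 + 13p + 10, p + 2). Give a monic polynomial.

p + 2

Apply the Euclidean algorithm:
  p^3 + 6p^2 + 13p + 10 = (p^2 + 4p + 5)(p + 2) + (0)
The last nonzero remainder p + 2 is already monic.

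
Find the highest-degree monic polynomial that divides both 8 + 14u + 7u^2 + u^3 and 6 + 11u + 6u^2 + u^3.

Repeated division with remainder:
  u^3 + 7u^2 + 14u + 8 = (u^3 + 6u^2 + 11u + 6) + (u^2 + 3u + 2)
  u^3 + 6u^2 + 11u + 6 = (u + 3)(u^2 + 3u + 2) + (0)
The last nonzero remainder u^2 + 3u + 2 is already monic.

2 + 3u + u^2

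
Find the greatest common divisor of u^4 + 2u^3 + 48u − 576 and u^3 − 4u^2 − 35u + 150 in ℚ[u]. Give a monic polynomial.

u + 6

By polynomial division,
  u^4 + 2u^3 + 48u − 576 = (u + 6)(u^3 − 4u^2 − 35u + 150) + (59u^2 + 108u − 1476)
  u^3 − 4u^2 − 35u + 150 = ((1/59)u − 344/3481)(59u^2 + 108u − 1476) + ((2401/3481)u + 14406/3481)
  59u^2 + 108u − 1476 = ((205379/2401)u − 856326/2401)((2401/3481)u + 14406/3481) + (0)
Last nonzero remainder: (2401/3481)u + 14406/3481. Dividing through by 2401/3481 gives the monic gcd u + 6.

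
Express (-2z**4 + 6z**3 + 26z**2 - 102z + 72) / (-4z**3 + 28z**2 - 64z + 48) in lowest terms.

(z**3 - 13z + 12)/(2z**2 - 8z + 8)

By polynomial division,
  -2z**4 + 6z**3 + 26z**2 - 102z + 72 = ((1/2)z + 2)(-4z**3 + 28z**2 - 64z + 48) + (2z**2 + 2z - 24)
  -4z**3 + 28z**2 - 64z + 48 = (-2z + 16)(2z**2 + 2z - 24) + (-144z + 432)
  2z**2 + 2z - 24 = (-(1/72)z - 1/18)(-144z + 432) + (0)
Last nonzero remainder: -144z + 432. Dividing through by -144 gives the monic gcd z - 3.
Cancel z - 3 from numerator and denominator to get the reduced form.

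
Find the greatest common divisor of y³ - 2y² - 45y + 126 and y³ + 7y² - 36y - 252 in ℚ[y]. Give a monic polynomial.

Euclidean algorithm in ℚ[y]:
  y³ - 2y² - 45y + 126 = (y³ + 7y² - 36y - 252) + (-9y² - 9y + 378)
  y³ + 7y² - 36y - 252 = (-(1/9)y - 2/3)(-9y² - 9y + 378) + (0)
Last nonzero remainder: -9y² - 9y + 378. Dividing through by -9 gives the monic gcd y² + y - 42.

y² + y - 42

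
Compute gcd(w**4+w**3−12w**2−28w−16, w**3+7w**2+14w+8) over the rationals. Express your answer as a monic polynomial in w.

Apply the Euclidean algorithm:
  w**4+w**3−12w**2−28w−16 = (w−6)(w**3+7w**2+14w+8) + (16w**2+48w+32)
  w**3+7w**2+14w+8 = ((1/16)w+1/4)(16w**2+48w+32) + (0)
Last nonzero remainder: 16w**2+48w+32. Dividing through by 16 gives the monic gcd w**2+3w+2.

w**2+3w+2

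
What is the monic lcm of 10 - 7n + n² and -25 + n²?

50 - 25n - 2n² + n³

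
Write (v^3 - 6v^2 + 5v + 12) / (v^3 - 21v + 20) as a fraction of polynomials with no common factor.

(v^2 - 2v - 3)/(v^2 + 4v - 5)

By polynomial division,
  v^3 - 6v^2 + 5v + 12 = (v^3 - 21v + 20) + (-6v^2 + 26v - 8)
  v^3 - 21v + 20 = (-(1/6)v - 13/18)(-6v^2 + 26v - 8) + (-(32/9)v + 128/9)
  -6v^2 + 26v - 8 = ((27/16)v - 9/16)(-(32/9)v + 128/9) + (0)
Last nonzero remainder: -(32/9)v + 128/9. Dividing through by -32/9 gives the monic gcd v - 4.
Cancel v - 4 from numerator and denominator to get the reduced form.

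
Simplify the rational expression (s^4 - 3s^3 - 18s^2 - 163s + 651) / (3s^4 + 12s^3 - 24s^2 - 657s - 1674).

Euclidean algorithm in ℚ[s]:
  s^4 - 3s^3 - 18s^2 - 163s + 651 = (1/3)(3s^4 + 12s^3 - 24s^2 - 657s - 1674) + (-7s^3 - 10s^2 + 56s + 1209)
  3s^4 + 12s^3 - 24s^2 - 657s - 1674 = (-(3/7)s - 54/49)(-7s^3 - 10s^2 + 56s + 1209) + (-(540/49)s^2 - (540/7)s - 16740/49)
  -7s^3 - 10s^2 + 56s + 1209 = ((343/540)s - 637/180)(-(540/49)s^2 - (540/7)s - 16740/49) + (0)
Last nonzero remainder: -(540/49)s^2 - (540/7)s - 16740/49. Dividing through by -540/49 gives the monic gcd s^2 + 7s + 31.
Cancel s^2 + 7s + 31 from numerator and denominator to get the reduced form.

(s^2 - 10s + 21)/(3s^2 - 9s - 54)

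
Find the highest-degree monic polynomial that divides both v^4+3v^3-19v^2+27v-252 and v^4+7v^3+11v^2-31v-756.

v^2+3v-28

Apply the Euclidean algorithm:
  v^4+3v^3-19v^2+27v-252 = (v^4+7v^3+11v^2-31v-756) + (-4v^3-30v^2+58v+504)
  v^4+7v^3+11v^2-31v-756 = (-(1/4)v+1/8)(-4v^3-30v^2+58v+504) + ((117/4)v^2+(351/4)v-819)
  -4v^3-30v^2+58v+504 = (-(16/117)v-8/13)((117/4)v^2+(351/4)v-819) + (0)
Last nonzero remainder: (117/4)v^2+(351/4)v-819. Dividing through by 117/4 gives the monic gcd v^2+3v-28.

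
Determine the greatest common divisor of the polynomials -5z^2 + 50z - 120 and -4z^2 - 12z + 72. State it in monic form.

1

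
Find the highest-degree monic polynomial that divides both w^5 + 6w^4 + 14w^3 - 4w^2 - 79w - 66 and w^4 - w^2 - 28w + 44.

w^3 + 2w^2 + 3w - 22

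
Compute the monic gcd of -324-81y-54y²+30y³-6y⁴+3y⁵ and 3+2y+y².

3+2y+y²

Euclidean algorithm in ℚ[y]:
  3y⁵-6y⁴+30y³-54y²-81y-324 = (3y³-12y²+45y-108)(y²+2y+3) + (0)
The last nonzero remainder y²+2y+3 is already monic.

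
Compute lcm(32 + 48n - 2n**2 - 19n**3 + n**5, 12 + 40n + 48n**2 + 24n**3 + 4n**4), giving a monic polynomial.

Euclidean algorithm in ℚ[n]:
  n**5 - 19n**3 - 2n**2 + 48n + 32 = ((1/4)n - 3/2)(4n**4 + 24n**3 + 48n**2 + 40n + 12) + (5n**3 + 60n**2 + 105n + 50)
  4n**4 + 24n**3 + 48n**2 + 40n + 12 = ((4/5)n - 24/5)(5n**3 + 60n**2 + 105n + 50) + (252n**2 + 504n + 252)
  5n**3 + 60n**2 + 105n + 50 = ((5/252)n + 25/126)(252n**2 + 504n + 252) + (0)
Last nonzero remainder: 252n**2 + 504n + 252. Dividing through by 252 gives the monic gcd n**2 + 2n + 1.
Then lcm(f, g) = f·g / gcd(f, g); expanding and making the result monic gives the answer.

96 + 272n + 218n**2 - 17n**3 - 78n**4 - 16n**5 + 4n**6 + n**7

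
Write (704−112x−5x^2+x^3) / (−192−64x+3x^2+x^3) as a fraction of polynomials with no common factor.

(−88+3x+x^2)/(24+11x+x^2)

Apply the Euclidean algorithm:
  x^3−5x^2−112x+704 = (x^3+3x^2−64x−192) + (−8x^2−48x+896)
  x^3+3x^2−64x−192 = (−(1/8)x+3/8)(−8x^2−48x+896) + (66x−528)
  −8x^2−48x+896 = (−(4/33)x−56/33)(66x−528) + (0)
Last nonzero remainder: 66x−528. Dividing through by 66 gives the monic gcd x−8.
Cancel x−8 from numerator and denominator to get the reduced form.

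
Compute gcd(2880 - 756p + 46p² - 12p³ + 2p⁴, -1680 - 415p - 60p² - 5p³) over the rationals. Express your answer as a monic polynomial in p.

Euclidean algorithm in ℚ[p]:
  2p⁴ - 12p³ + 46p² - 756p + 2880 = (-(2/5)p + 36/5)(-5p³ - 60p² - 415p - 1680) + (312p² + 1560p + 14976)
  -5p³ - 60p² - 415p - 1680 = (-(5/312)p - 35/312)(312p² + 1560p + 14976) + (0)
Last nonzero remainder: 312p² + 1560p + 14976. Dividing through by 312 gives the monic gcd p² + 5p + 48.

48 + 5p + p²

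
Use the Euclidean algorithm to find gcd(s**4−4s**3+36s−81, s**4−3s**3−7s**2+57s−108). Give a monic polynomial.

s**3−7s**2+21s−27

Euclidean algorithm in ℚ[s]:
  s**4−4s**3+36s−81 = (s**4−3s**3−7s**2+57s−108) + (−s**3+7s**2−21s+27)
  s**4−3s**3−7s**2+57s−108 = (−s−4)(−s**3+7s**2−21s+27) + (0)
Last nonzero remainder: −s**3+7s**2−21s+27. Dividing through by −1 gives the monic gcd s**3−7s**2+21s−27.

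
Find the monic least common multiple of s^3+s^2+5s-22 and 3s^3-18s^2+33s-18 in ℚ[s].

Euclidean algorithm in ℚ[s]:
  s^3+s^2+5s-22 = (1/3)(3s^3-18s^2+33s-18) + (7s^2-6s-16)
  3s^3-18s^2+33s-18 = ((3/7)s-108/49)(7s^2-6s-16) + ((1305/49)s-2610/49)
  7s^2-6s-16 = ((343/1305)s+392/1305)((1305/49)s-2610/49) + (0)
Last nonzero remainder: (1305/49)s-2610/49. Dividing through by 1305/49 gives the monic gcd s-2.
Then lcm(f, g) = f·g / gcd(f, g); expanding and making the result monic gives the answer.

s^5-3s^4+4s^3-39s^2+103s-66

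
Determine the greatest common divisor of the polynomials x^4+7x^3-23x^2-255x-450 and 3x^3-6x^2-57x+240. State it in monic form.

Euclidean algorithm in ℚ[x]:
  x^4+7x^3-23x^2-255x-450 = ((1/3)x+3)(3x^3-6x^2-57x+240) + (14x^2-164x-1170)
  3x^3-6x^2-57x+240 = ((3/14)x+102/49)(14x^2-164x-1170) + ((26220/49)x+131100/49)
  14x^2-164x-1170 = ((343/13110)x-1911/4370)((26220/49)x+131100/49) + (0)
Last nonzero remainder: (26220/49)x+131100/49. Dividing through by 26220/49 gives the monic gcd x+5.

x+5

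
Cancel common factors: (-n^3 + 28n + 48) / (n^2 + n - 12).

(-n^2 + 4n + 12)/(n - 3)

By polynomial division,
  -n^3 + 28n + 48 = (-n + 1)(n^2 + n - 12) + (15n + 60)
  n^2 + n - 12 = ((1/15)n - 1/5)(15n + 60) + (0)
Last nonzero remainder: 15n + 60. Dividing through by 15 gives the monic gcd n + 4.
Cancel n + 4 from numerator and denominator to get the reduced form.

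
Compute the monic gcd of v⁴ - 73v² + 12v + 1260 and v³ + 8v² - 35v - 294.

v² + v - 42

By polynomial division,
  v⁴ - 73v² + 12v + 1260 = (v - 8)(v³ + 8v² - 35v - 294) + (26v² + 26v - 1092)
  v³ + 8v² - 35v - 294 = ((1/26)v + 7/26)(26v² + 26v - 1092) + (0)
Last nonzero remainder: 26v² + 26v - 1092. Dividing through by 26 gives the monic gcd v² + v - 42.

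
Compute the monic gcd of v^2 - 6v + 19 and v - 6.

1

Apply the Euclidean algorithm:
  v^2 - 6v + 19 = (v)(v - 6) + (19)
  v - 6 = ((1/19)v - 6/19)(19) + (0)
The last nonzero remainder is the constant 19, so the polynomials are coprime and gcd = 1.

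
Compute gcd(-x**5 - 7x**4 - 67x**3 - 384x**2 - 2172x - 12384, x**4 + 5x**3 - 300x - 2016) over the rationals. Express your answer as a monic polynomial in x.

x**3 + 12x**2 + 84x + 288

Repeated division with remainder:
  -x**5 - 7x**4 - 67x**3 - 384x**2 - 2172x - 12384 = (-x - 2)(x**4 + 5x**3 - 300x - 2016) + (-57x**3 - 684x**2 - 4788x - 16416)
  x**4 + 5x**3 - 300x - 2016 = (-(1/57)x + 7/57)(-57x**3 - 684x**2 - 4788x - 16416) + (0)
Last nonzero remainder: -57x**3 - 684x**2 - 4788x - 16416. Dividing through by -57 gives the monic gcd x**3 + 12x**2 + 84x + 288.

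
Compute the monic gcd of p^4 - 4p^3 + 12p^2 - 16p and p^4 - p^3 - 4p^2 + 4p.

p^2 - 2p

Repeated division with remainder:
  p^4 - 4p^3 + 12p^2 - 16p = (p^4 - p^3 - 4p^2 + 4p) + (-3p^3 + 16p^2 - 20p)
  p^4 - p^3 - 4p^2 + 4p = (-(1/3)p - 13/9)(-3p^3 + 16p^2 - 20p) + ((112/9)p^2 - (224/9)p)
  -3p^3 + 16p^2 - 20p = (-(27/112)p + 45/56)((112/9)p^2 - (224/9)p) + (0)
Last nonzero remainder: (112/9)p^2 - (224/9)p. Dividing through by 112/9 gives the monic gcd p^2 - 2p.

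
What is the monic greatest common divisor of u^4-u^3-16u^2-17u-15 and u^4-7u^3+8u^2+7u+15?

u^3-4u^2-4u-5

Euclidean algorithm in ℚ[u]:
  u^4-u^3-16u^2-17u-15 = (u^4-7u^3+8u^2+7u+15) + (6u^3-24u^2-24u-30)
  u^4-7u^3+8u^2+7u+15 = ((1/6)u-1/2)(6u^3-24u^2-24u-30) + (0)
Last nonzero remainder: 6u^3-24u^2-24u-30. Dividing through by 6 gives the monic gcd u^3-4u^2-4u-5.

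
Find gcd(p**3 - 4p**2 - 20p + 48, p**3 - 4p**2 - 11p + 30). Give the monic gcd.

By polynomial division,
  p**3 - 4p**2 - 20p + 48 = (p**3 - 4p**2 - 11p + 30) + (-9p + 18)
  p**3 - 4p**2 - 11p + 30 = (-(1/9)p**2 + (2/9)p + 5/3)(-9p + 18) + (0)
Last nonzero remainder: -9p + 18. Dividing through by -9 gives the monic gcd p - 2.

p - 2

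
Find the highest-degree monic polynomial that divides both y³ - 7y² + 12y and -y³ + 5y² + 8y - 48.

y - 4

Euclidean algorithm in ℚ[y]:
  y³ - 7y² + 12y = (-1)(-y³ + 5y² + 8y - 48) + (-2y² + 20y - 48)
  -y³ + 5y² + 8y - 48 = ((1/2)y + 5/2)(-2y² + 20y - 48) + (-18y + 72)
  -2y² + 20y - 48 = ((1/9)y - 2/3)(-18y + 72) + (0)
Last nonzero remainder: -18y + 72. Dividing through by -18 gives the monic gcd y - 4.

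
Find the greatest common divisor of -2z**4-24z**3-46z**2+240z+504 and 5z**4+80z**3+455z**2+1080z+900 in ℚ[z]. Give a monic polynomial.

Repeated division with remainder:
  -2z**4-24z**3-46z**2+240z+504 = (-2/5)(5z**4+80z**3+455z**2+1080z+900) + (8z**3+136z**2+672z+864)
  5z**4+80z**3+455z**2+1080z+900 = ((5/8)z-5/8)(8z**3+136z**2+672z+864) + (120z**2+960z+1440)
  8z**3+136z**2+672z+864 = ((1/15)z+3/5)(120z**2+960z+1440) + (0)
Last nonzero remainder: 120z**2+960z+1440. Dividing through by 120 gives the monic gcd z**2+8z+12.

z**2+8z+12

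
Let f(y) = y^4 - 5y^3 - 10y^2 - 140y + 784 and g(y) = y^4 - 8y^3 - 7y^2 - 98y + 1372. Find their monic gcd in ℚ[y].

y^3 - y^2 - 14y - 196

Apply the Euclidean algorithm:
  y^4 - 5y^3 - 10y^2 - 140y + 784 = (y^4 - 8y^3 - 7y^2 - 98y + 1372) + (3y^3 - 3y^2 - 42y - 588)
  y^4 - 8y^3 - 7y^2 - 98y + 1372 = ((1/3)y - 7/3)(3y^3 - 3y^2 - 42y - 588) + (0)
Last nonzero remainder: 3y^3 - 3y^2 - 42y - 588. Dividing through by 3 gives the monic gcd y^3 - y^2 - 14y - 196.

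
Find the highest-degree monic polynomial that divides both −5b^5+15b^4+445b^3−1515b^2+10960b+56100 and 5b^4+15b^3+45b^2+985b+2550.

b^3−2b^2+19b+102

Euclidean algorithm in ℚ[b]:
  −5b^5+15b^4+445b^3−1515b^2+10960b+56100 = (−b+6)(5b^4+15b^3+45b^2+985b+2550) + (400b^3−800b^2+7600b+40800)
  5b^4+15b^3+45b^2+985b+2550 = ((1/80)b+1/16)(400b^3−800b^2+7600b+40800) + (0)
Last nonzero remainder: 400b^3−800b^2+7600b+40800. Dividing through by 400 gives the monic gcd b^3−2b^2+19b+102.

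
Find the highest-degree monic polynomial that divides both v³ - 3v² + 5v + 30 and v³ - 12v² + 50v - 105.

Apply the Euclidean algorithm:
  v³ - 3v² + 5v + 30 = (v³ - 12v² + 50v - 105) + (9v² - 45v + 135)
  v³ - 12v² + 50v - 105 = ((1/9)v - 7/9)(9v² - 45v + 135) + (0)
Last nonzero remainder: 9v² - 45v + 135. Dividing through by 9 gives the monic gcd v² - 5v + 15.

v² - 5v + 15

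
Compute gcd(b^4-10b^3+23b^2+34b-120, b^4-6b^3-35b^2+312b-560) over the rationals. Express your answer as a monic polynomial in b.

Euclidean algorithm in ℚ[b]:
  b^4-10b^3+23b^2+34b-120 = (b^4-6b^3-35b^2+312b-560) + (-4b^3+58b^2-278b+440)
  b^4-6b^3-35b^2+312b-560 = (-(1/4)b-17/8)(-4b^3+58b^2-278b+440) + ((75/4)b^2-(675/4)b+375)
  -4b^3+58b^2-278b+440 = (-(16/75)b+88/75)((75/4)b^2-(675/4)b+375) + (0)
Last nonzero remainder: (75/4)b^2-(675/4)b+375. Dividing through by 75/4 gives the monic gcd b^2-9b+20.

b^2-9b+20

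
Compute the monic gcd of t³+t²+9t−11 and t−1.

t−1

By polynomial division,
  t³+t²+9t−11 = (t²+2t+11)(t−1) + (0)
The last nonzero remainder t−1 is already monic.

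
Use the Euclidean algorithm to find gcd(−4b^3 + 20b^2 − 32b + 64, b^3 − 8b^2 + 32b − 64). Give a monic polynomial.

By polynomial division,
  −4b^3 + 20b^2 − 32b + 64 = (−4)(b^3 − 8b^2 + 32b − 64) + (−12b^2 + 96b − 192)
  b^3 − 8b^2 + 32b − 64 = (−(1/12)b)(−12b^2 + 96b − 192) + (16b − 64)
  −12b^2 + 96b − 192 = (−(3/4)b + 3)(16b − 64) + (0)
Last nonzero remainder: 16b − 64. Dividing through by 16 gives the monic gcd b − 4.

b − 4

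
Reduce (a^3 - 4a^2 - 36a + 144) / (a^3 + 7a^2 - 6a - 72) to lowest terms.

(a^2 - 10a + 24)/(a^2 + a - 12)

By polynomial division,
  a^3 - 4a^2 - 36a + 144 = (a^3 + 7a^2 - 6a - 72) + (-11a^2 - 30a + 216)
  a^3 + 7a^2 - 6a - 72 = (-(1/11)a - 47/121)(-11a^2 - 30a + 216) + ((240/121)a + 1440/121)
  -11a^2 - 30a + 216 = (-(1331/240)a + 363/20)((240/121)a + 1440/121) + (0)
Last nonzero remainder: (240/121)a + 1440/121. Dividing through by 240/121 gives the monic gcd a + 6.
Cancel a + 6 from numerator and denominator to get the reduced form.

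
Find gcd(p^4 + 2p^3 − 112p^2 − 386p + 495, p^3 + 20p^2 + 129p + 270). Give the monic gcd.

Euclidean algorithm in ℚ[p]:
  p^4 + 2p^3 − 112p^2 − 386p + 495 = (p − 18)(p^3 + 20p^2 + 129p + 270) + (119p^2 + 1666p + 5355)
  p^3 + 20p^2 + 129p + 270 = ((1/119)p + 6/119)(119p^2 + 1666p + 5355) + (0)
Last nonzero remainder: 119p^2 + 1666p + 5355. Dividing through by 119 gives the monic gcd p^2 + 14p + 45.

p^2 + 14p + 45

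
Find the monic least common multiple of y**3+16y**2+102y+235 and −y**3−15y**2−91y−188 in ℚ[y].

Apply the Euclidean algorithm:
  y**3+16y**2+102y+235 = (−1)(−y**3−15y**2−91y−188) + (y**2+11y+47)
  −y**3−15y**2−91y−188 = (−y−4)(y**2+11y+47) + (0)
The last nonzero remainder y**2+11y+47 is already monic.
Then lcm(f, g) = f·g / gcd(f, g); expanding and making the result monic gives the answer.

y**4+20y**3+166y**2+643y+940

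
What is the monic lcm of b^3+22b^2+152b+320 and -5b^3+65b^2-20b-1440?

b^5+5b^4-150b^3-680b^2+5504b+23040

Apply the Euclidean algorithm:
  b^3+22b^2+152b+320 = (-1/5)(-5b^3+65b^2-20b-1440) + (35b^2+148b+32)
  -5b^3+65b^2-20b-1440 = (-(1/7)b+603/245)(35b^2+148b+32) + (-(93024/245)b-372096/245)
  35b^2+148b+32 = (-(8575/93024)b-245/11628)(-(93024/245)b-372096/245) + (0)
Last nonzero remainder: -(93024/245)b-372096/245. Dividing through by -93024/245 gives the monic gcd b+4.
Then lcm(f, g) = f·g / gcd(f, g); expanding and making the result monic gives the answer.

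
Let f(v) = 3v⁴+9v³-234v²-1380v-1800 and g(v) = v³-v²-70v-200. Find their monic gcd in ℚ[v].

Euclidean algorithm in ℚ[v]:
  3v⁴+9v³-234v²-1380v-1800 = (3v+12)(v³-v²-70v-200) + (-12v²+60v+600)
  v³-v²-70v-200 = (-(1/12)v-1/3)(-12v²+60v+600) + (0)
Last nonzero remainder: -12v²+60v+600. Dividing through by -12 gives the monic gcd v²-5v-50.

v²-5v-50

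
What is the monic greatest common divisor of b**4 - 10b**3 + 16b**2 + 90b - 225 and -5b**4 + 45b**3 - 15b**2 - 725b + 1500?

By polynomial division,
  b**4 - 10b**3 + 16b**2 + 90b - 225 = (-1/5)(-5b**4 + 45b**3 - 15b**2 - 725b + 1500) + (-b**3 + 13b**2 - 55b + 75)
  -5b**4 + 45b**3 - 15b**2 - 725b + 1500 = (5b + 20)(-b**3 + 13b**2 - 55b + 75) + (0)
Last nonzero remainder: -b**3 + 13b**2 - 55b + 75. Dividing through by -1 gives the monic gcd b**3 - 13b**2 + 55b - 75.

b**3 - 13b**2 + 55b - 75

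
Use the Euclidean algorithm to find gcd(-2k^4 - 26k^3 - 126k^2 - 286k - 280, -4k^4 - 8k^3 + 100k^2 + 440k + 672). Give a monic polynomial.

By polynomial division,
  -2k^4 - 26k^3 - 126k^2 - 286k - 280 = (1/2)(-4k^4 - 8k^3 + 100k^2 + 440k + 672) + (-22k^3 - 176k^2 - 506k - 616)
  -4k^4 - 8k^3 + 100k^2 + 440k + 672 = ((2/11)k - 12/11)(-22k^3 - 176k^2 - 506k - 616) + (0)
Last nonzero remainder: -22k^3 - 176k^2 - 506k - 616. Dividing through by -22 gives the monic gcd k^3 + 8k^2 + 23k + 28.

k^3 + 8k^2 + 23k + 28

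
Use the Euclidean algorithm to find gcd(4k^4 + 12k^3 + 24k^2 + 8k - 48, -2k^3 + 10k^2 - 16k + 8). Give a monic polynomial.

k - 1

Euclidean algorithm in ℚ[k]:
  4k^4 + 12k^3 + 24k^2 + 8k - 48 = (-2k - 16)(-2k^3 + 10k^2 - 16k + 8) + (152k^2 - 232k + 80)
  -2k^3 + 10k^2 - 16k + 8 = (-(1/76)k + 33/722)(152k^2 - 232k + 80) + (-(1568/361)k + 1568/361)
  152k^2 - 232k + 80 = (-(6859/196)k + 1805/98)(-(1568/361)k + 1568/361) + (0)
Last nonzero remainder: -(1568/361)k + 1568/361. Dividing through by -1568/361 gives the monic gcd k - 1.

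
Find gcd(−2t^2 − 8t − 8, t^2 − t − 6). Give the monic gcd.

t + 2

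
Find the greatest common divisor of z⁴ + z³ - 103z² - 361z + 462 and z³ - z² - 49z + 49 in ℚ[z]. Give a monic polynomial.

Repeated division with remainder:
  z⁴ + z³ - 103z² - 361z + 462 = (z + 2)(z³ - z² - 49z + 49) + (-52z² - 312z + 364)
  z³ - z² - 49z + 49 = (-(1/52)z + 7/52)(-52z² - 312z + 364) + (0)
Last nonzero remainder: -52z² - 312z + 364. Dividing through by -52 gives the monic gcd z² + 6z - 7.

z² + 6z - 7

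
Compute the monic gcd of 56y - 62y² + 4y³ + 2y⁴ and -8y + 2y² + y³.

y

By polynomial division,
  2y⁴ + 4y³ - 62y² + 56y = (2y)(y³ + 2y² - 8y) + (-46y² + 56y)
  y³ + 2y² - 8y = (-(1/46)y - 37/529)(-46y² + 56y) + (-(2160/529)y)
  -46y² + 56y = ((12167/1080)y - 3703/270)(-(2160/529)y) + (0)
Last nonzero remainder: -(2160/529)y. Dividing through by -2160/529 gives the monic gcd y.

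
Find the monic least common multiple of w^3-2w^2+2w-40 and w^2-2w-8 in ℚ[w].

w^4-2w^2-36w-80

By polynomial division,
  w^3-2w^2+2w-40 = (w)(w^2-2w-8) + (10w-40)
  w^2-2w-8 = ((1/10)w+1/5)(10w-40) + (0)
Last nonzero remainder: 10w-40. Dividing through by 10 gives the monic gcd w-4.
Then lcm(f, g) = f·g / gcd(f, g); expanding and making the result monic gives the answer.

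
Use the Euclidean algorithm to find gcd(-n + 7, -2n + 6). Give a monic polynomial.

1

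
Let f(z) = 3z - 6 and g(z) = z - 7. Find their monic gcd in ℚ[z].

Apply the Euclidean algorithm:
  3z - 6 = (3)(z - 7) + (15)
  z - 7 = ((1/15)z - 7/15)(15) + (0)
The last nonzero remainder is the constant 15, so the polynomials are coprime and gcd = 1.

1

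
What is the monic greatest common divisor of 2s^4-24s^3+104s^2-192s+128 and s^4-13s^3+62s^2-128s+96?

s^3-10s^2+32s-32

Euclidean algorithm in ℚ[s]:
  2s^4-24s^3+104s^2-192s+128 = (2)(s^4-13s^3+62s^2-128s+96) + (2s^3-20s^2+64s-64)
  s^4-13s^3+62s^2-128s+96 = ((1/2)s-3/2)(2s^3-20s^2+64s-64) + (0)
Last nonzero remainder: 2s^3-20s^2+64s-64. Dividing through by 2 gives the monic gcd s^3-10s^2+32s-32.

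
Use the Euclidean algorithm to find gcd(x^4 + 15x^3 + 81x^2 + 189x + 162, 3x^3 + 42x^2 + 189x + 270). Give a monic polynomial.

x^2 + 9x + 18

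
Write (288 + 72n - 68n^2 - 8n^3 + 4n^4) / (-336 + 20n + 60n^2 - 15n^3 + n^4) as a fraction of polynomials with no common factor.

Repeated division with remainder:
  4n^4 - 8n^3 - 68n^2 + 72n + 288 = (4)(n^4 - 15n^3 + 60n^2 + 20n - 336) + (52n^3 - 308n^2 - 8n + 1632)
  n^4 - 15n^3 + 60n^2 + 20n - 336 = ((1/52)n - 59/338)(52n^3 - 308n^2 - 8n + 1632) + ((1080/169)n^2 - (2160/169)n - 8640/169)
  52n^3 - 308n^2 - 8n + 1632 = ((2197/270)n - 2873/90)((1080/169)n^2 - (2160/169)n - 8640/169) + (0)
Last nonzero remainder: (1080/169)n^2 - (2160/169)n - 8640/169. Dividing through by 1080/169 gives the monic gcd n^2 - 2n - 8.
Cancel n^2 - 2n - 8 from numerator and denominator to get the reduced form.

(-36 + 4n^2)/(42 - 13n + n^2)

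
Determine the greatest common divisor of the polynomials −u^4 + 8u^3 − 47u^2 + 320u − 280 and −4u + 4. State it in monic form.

u − 1

By polynomial division,
  −u^4 + 8u^3 − 47u^2 + 320u − 280 = ((1/4)u^3 − (7/4)u^2 + 10u − 70)(−4u + 4) + (0)
Last nonzero remainder: −4u + 4. Dividing through by −4 gives the monic gcd u − 1.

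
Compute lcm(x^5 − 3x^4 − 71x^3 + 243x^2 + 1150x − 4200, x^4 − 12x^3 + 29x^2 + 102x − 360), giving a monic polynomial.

x^6 − 80x^4 + 30x^3 + 1879x^2 − 750x − 12600

Repeated division with remainder:
  x^5 − 3x^4 − 71x^3 + 243x^2 + 1150x − 4200 = (x + 9)(x^4 − 12x^3 + 29x^2 + 102x − 360) + (8x^3 − 120x^2 + 592x − 960)
  x^4 − 12x^3 + 29x^2 + 102x − 360 = ((1/8)x + 3/8)(8x^3 − 120x^2 + 592x − 960) + (0)
Last nonzero remainder: 8x^3 − 120x^2 + 592x − 960. Dividing through by 8 gives the monic gcd x^3 − 15x^2 + 74x − 120.
Then lcm(f, g) = f·g / gcd(f, g); expanding and making the result monic gives the answer.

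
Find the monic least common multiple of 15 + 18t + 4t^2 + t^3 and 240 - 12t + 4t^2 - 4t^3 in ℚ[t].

-60 - 57t + 2t^2 + t^4

By polynomial division,
  t^3 + 4t^2 + 18t + 15 = (-1/4)(-4t^3 + 4t^2 - 12t + 240) + (5t^2 + 15t + 75)
  -4t^3 + 4t^2 - 12t + 240 = (-(4/5)t + 16/5)(5t^2 + 15t + 75) + (0)
Last nonzero remainder: 5t^2 + 15t + 75. Dividing through by 5 gives the monic gcd t^2 + 3t + 15.
Then lcm(f, g) = f·g / gcd(f, g); expanding and making the result monic gives the answer.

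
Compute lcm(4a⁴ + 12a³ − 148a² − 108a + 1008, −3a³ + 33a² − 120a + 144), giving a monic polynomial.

a⁵ − a⁴ − 49a³ + 121a² + 360a − 1008

By polynomial division,
  4a⁴ + 12a³ − 148a² − 108a + 1008 = (−(4/3)a − 56/3)(−3a³ + 33a² − 120a + 144) + (308a² − 2156a + 3696)
  −3a³ + 33a² − 120a + 144 = (−(3/308)a + 3/77)(308a² − 2156a + 3696) + (0)
Last nonzero remainder: 308a² − 2156a + 3696. Dividing through by 308 gives the monic gcd a² − 7a + 12.
Then lcm(f, g) = f·g / gcd(f, g); expanding and making the result monic gives the answer.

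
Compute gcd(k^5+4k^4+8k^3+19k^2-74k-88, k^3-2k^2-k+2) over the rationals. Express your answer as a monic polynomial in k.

Apply the Euclidean algorithm:
  k^5+4k^4+8k^3+19k^2-74k-88 = (k^2+6k+21)(k^3-2k^2-k+2) + (65k^2-65k-130)
  k^3-2k^2-k+2 = ((1/65)k-1/65)(65k^2-65k-130) + (0)
Last nonzero remainder: 65k^2-65k-130. Dividing through by 65 gives the monic gcd k^2-k-2.

k^2-k-2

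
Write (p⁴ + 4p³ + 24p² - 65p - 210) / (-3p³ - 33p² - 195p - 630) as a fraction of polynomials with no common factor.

Euclidean algorithm in ℚ[p]:
  p⁴ + 4p³ + 24p² - 65p - 210 = (-(1/3)p + 7/3)(-3p³ - 33p² - 195p - 630) + (36p² + 180p + 1260)
  -3p³ - 33p² - 195p - 630 = (-(1/12)p - 1/2)(36p² + 180p + 1260) + (0)
Last nonzero remainder: 36p² + 180p + 1260. Dividing through by 36 gives the monic gcd p² + 5p + 35.
Cancel p² + 5p + 35 from numerator and denominator to get the reduced form.

(-p² + p + 6)/(3p + 18)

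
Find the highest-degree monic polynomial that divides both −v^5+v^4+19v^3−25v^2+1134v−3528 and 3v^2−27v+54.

v^2−9v+18

By polynomial division,
  −v^5+v^4+19v^3−25v^2+1134v−3528 = (−(1/3)v^3−(8/3)v^2−(35/3)v−196/3)(3v^2−27v+54) + (0)
Last nonzero remainder: 3v^2−27v+54. Dividing through by 3 gives the monic gcd v^2−9v+18.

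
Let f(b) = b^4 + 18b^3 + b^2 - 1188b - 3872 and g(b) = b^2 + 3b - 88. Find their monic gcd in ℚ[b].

By polynomial division,
  b^4 + 18b^3 + b^2 - 1188b - 3872 = (b^2 + 15b + 44)(b^2 + 3b - 88) + (0)
The last nonzero remainder b^2 + 3b - 88 is already monic.

b^2 + 3b - 88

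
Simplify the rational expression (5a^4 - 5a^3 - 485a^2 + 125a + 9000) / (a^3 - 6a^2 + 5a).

Euclidean algorithm in ℚ[a]:
  5a^4 - 5a^3 - 485a^2 + 125a + 9000 = (5a + 25)(a^3 - 6a^2 + 5a) + (-360a^2 + 9000)
  a^3 - 6a^2 + 5a = (-(1/360)a + 1/60)(-360a^2 + 9000) + (30a - 150)
  -360a^2 + 9000 = (-12a - 60)(30a - 150) + (0)
Last nonzero remainder: 30a - 150. Dividing through by 30 gives the monic gcd a - 5.
Cancel a - 5 from numerator and denominator to get the reduced form.

(5a^3 + 20a^2 - 385a - 1800)/(a^2 - a)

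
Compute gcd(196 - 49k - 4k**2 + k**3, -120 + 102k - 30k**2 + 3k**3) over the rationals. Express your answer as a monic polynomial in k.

-4 + k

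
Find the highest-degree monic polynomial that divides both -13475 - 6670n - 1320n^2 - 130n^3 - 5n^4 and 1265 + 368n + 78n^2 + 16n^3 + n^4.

55 + 16n + n^2

Euclidean algorithm in ℚ[n]:
  -5n^4 - 130n^3 - 1320n^2 - 6670n - 13475 = (-5)(n^4 + 16n^3 + 78n^2 + 368n + 1265) + (-50n^3 - 930n^2 - 4830n - 7150)
  n^4 + 16n^3 + 78n^2 + 368n + 1265 = (-(1/50)n + 13/250)(-50n^3 - 930n^2 - 4830n - 7150) + ((744/25)n^2 + (11904/25)n + 8184/5)
  -50n^3 - 930n^2 - 4830n - 7150 = (-(625/372)n - 1625/372)((744/25)n^2 + (11904/25)n + 8184/5) + (0)
Last nonzero remainder: (744/25)n^2 + (11904/25)n + 8184/5. Dividing through by 744/25 gives the monic gcd n^2 + 16n + 55.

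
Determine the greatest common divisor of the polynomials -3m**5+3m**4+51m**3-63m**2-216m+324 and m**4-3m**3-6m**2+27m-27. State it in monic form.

Apply the Euclidean algorithm:
  -3m**5+3m**4+51m**3-63m**2-216m+324 = (-3m-6)(m**4-3m**3-6m**2+27m-27) + (15m**3-18m**2-135m+162)
  m**4-3m**3-6m**2+27m-27 = ((1/15)m-3/25)(15m**3-18m**2-135m+162) + ((21/25)m**2-189/25)
  15m**3-18m**2-135m+162 = ((125/7)m-150/7)((21/25)m**2-189/25) + (0)
Last nonzero remainder: (21/25)m**2-189/25. Dividing through by 21/25 gives the monic gcd m**2-9.

m**2-9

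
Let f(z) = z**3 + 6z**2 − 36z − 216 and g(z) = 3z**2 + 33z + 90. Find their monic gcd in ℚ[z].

z + 6

Euclidean algorithm in ℚ[z]:
  z**3 + 6z**2 − 36z − 216 = ((1/3)z − 5/3)(3z**2 + 33z + 90) + (−11z − 66)
  3z**2 + 33z + 90 = (−(3/11)z − 15/11)(−11z − 66) + (0)
Last nonzero remainder: −11z − 66. Dividing through by −11 gives the monic gcd z + 6.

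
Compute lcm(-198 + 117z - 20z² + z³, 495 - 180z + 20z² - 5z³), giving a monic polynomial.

-6534 + 4059z - 975z² + 170z³ - 21z⁴ + z⁵

Apply the Euclidean algorithm:
  z³ - 20z² + 117z - 198 = (-1/5)(-5z³ + 20z² - 180z + 495) + (-16z² + 81z - 99)
  -5z³ + 20z² - 180z + 495 = ((5/16)z + 85/256)(-16z² + 81z - 99) + (-(45045/256)z + 135135/256)
  -16z² + 81z - 99 = ((4096/45045)z - 256/1365)(-(45045/256)z + 135135/256) + (0)
Last nonzero remainder: -(45045/256)z + 135135/256. Dividing through by -45045/256 gives the monic gcd z - 3.
Then lcm(f, g) = f·g / gcd(f, g); expanding and making the result monic gives the answer.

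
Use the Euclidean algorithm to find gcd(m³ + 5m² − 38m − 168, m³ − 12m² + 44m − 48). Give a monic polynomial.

By polynomial division,
  m³ + 5m² − 38m − 168 = (m³ − 12m² + 44m − 48) + (17m² − 82m − 120)
  m³ − 12m² + 44m − 48 = ((1/17)m − 122/289)(17m² − 82m − 120) + ((4752/289)m − 28512/289)
  17m² − 82m − 120 = ((4913/4752)m + 1445/1188)((4752/289)m − 28512/289) + (0)
Last nonzero remainder: (4752/289)m − 28512/289. Dividing through by 4752/289 gives the monic gcd m − 6.

m − 6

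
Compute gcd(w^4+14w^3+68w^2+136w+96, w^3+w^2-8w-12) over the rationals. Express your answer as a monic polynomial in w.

w^2+4w+4

Apply the Euclidean algorithm:
  w^4+14w^3+68w^2+136w+96 = (w+13)(w^3+w^2-8w-12) + (63w^2+252w+252)
  w^3+w^2-8w-12 = ((1/63)w-1/21)(63w^2+252w+252) + (0)
Last nonzero remainder: 63w^2+252w+252. Dividing through by 63 gives the monic gcd w^2+4w+4.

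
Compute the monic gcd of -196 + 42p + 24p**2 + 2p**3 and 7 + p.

Euclidean algorithm in ℚ[p]:
  2p**3 + 24p**2 + 42p - 196 = (2p**2 + 10p - 28)(p + 7) + (0)
The last nonzero remainder p + 7 is already monic.

7 + p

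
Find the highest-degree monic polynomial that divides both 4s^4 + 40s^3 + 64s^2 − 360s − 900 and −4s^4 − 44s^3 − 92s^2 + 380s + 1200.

s^3 + 7s^2 − 5s − 75

Apply the Euclidean algorithm:
  4s^4 + 40s^3 + 64s^2 − 360s − 900 = (−1)(−4s^4 − 44s^3 − 92s^2 + 380s + 1200) + (−4s^3 − 28s^2 + 20s + 300)
  −4s^4 − 44s^3 − 92s^2 + 380s + 1200 = (s + 4)(−4s^3 − 28s^2 + 20s + 300) + (0)
Last nonzero remainder: −4s^3 − 28s^2 + 20s + 300. Dividing through by −4 gives the monic gcd s^3 + 7s^2 − 5s − 75.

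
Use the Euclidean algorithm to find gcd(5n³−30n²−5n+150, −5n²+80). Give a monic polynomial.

1

Euclidean algorithm in ℚ[n]:
  5n³−30n²−5n+150 = (−n+6)(−5n²+80) + (75n−330)
  −5n²+80 = (−(1/15)n−22/75)(75n−330) + (−84/5)
  75n−330 = (−(125/28)n+275/14)(−84/5) + (0)
The last nonzero remainder is the constant −84/5, so the polynomials are coprime and gcd = 1.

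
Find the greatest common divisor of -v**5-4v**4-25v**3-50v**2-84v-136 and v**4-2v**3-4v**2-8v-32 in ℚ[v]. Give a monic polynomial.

By polynomial division,
  -v**5-4v**4-25v**3-50v**2-84v-136 = (-v-6)(v**4-2v**3-4v**2-8v-32) + (-41v**3-82v**2-164v-328)
  v**4-2v**3-4v**2-8v-32 = (-(1/41)v+4/41)(-41v**3-82v**2-164v-328) + (0)
Last nonzero remainder: -41v**3-82v**2-164v-328. Dividing through by -41 gives the monic gcd v**3+2v**2+4v+8.

v**3+2v**2+4v+8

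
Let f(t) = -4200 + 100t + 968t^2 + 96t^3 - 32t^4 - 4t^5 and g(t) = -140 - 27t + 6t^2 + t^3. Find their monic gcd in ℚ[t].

-35 + 2t + t^2

By polynomial division,
  -4t^5 - 32t^4 + 96t^3 + 968t^2 + 100t - 4200 = (-4t^2 - 8t + 36)(t^3 + 6t^2 - 27t - 140) + (-24t^2 - 48t + 840)
  t^3 + 6t^2 - 27t - 140 = (-(1/24)t - 1/6)(-24t^2 - 48t + 840) + (0)
Last nonzero remainder: -24t^2 - 48t + 840. Dividing through by -24 gives the monic gcd t^2 + 2t - 35.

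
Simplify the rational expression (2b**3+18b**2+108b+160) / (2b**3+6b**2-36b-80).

(b**2+7b+40)/(b**2+b-20)

Euclidean algorithm in ℚ[b]:
  2b**3+18b**2+108b+160 = (2b**3+6b**2-36b-80) + (12b**2+144b+240)
  2b**3+6b**2-36b-80 = ((1/6)b-3/2)(12b**2+144b+240) + (140b+280)
  12b**2+144b+240 = ((3/35)b+6/7)(140b+280) + (0)
Last nonzero remainder: 140b+280. Dividing through by 140 gives the monic gcd b+2.
Cancel b+2 from numerator and denominator to get the reduced form.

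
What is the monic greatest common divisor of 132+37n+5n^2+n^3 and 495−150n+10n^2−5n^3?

33+n+n^2

Euclidean algorithm in ℚ[n]:
  n^3+5n^2+37n+132 = (−1/5)(−5n^3+10n^2−150n+495) + (7n^2+7n+231)
  −5n^3+10n^2−150n+495 = (−(5/7)n+15/7)(7n^2+7n+231) + (0)
Last nonzero remainder: 7n^2+7n+231. Dividing through by 7 gives the monic gcd n^2+n+33.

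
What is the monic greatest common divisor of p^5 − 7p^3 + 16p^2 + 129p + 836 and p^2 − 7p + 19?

p^2 − 7p + 19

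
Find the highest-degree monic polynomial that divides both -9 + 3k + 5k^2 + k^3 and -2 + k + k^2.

-1 + k

Repeated division with remainder:
  k^3 + 5k^2 + 3k - 9 = (k + 4)(k^2 + k - 2) + (k - 1)
  k^2 + k - 2 = (k + 2)(k - 1) + (0)
The last nonzero remainder k - 1 is already monic.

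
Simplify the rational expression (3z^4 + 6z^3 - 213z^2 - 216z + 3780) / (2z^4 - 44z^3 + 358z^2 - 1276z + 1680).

(3z^2 + 39z + 126)/(2z^2 - 22z + 56)

By polynomial division,
  3z^4 + 6z^3 - 213z^2 - 216z + 3780 = (3/2)(2z^4 - 44z^3 + 358z^2 - 1276z + 1680) + (72z^3 - 750z^2 + 1698z + 1260)
  2z^4 - 44z^3 + 358z^2 - 1276z + 1680 = ((1/36)z - 139/432)(72z^3 - 750z^2 + 1698z + 1260) + ((5005/72)z^2 - (55055/72)z + 25025/12)
  72z^3 - 750z^2 + 1698z + 1260 = ((5184/5005)z + 432/715)((5005/72)z^2 - (55055/72)z + 25025/12) + (0)
Last nonzero remainder: (5005/72)z^2 - (55055/72)z + 25025/12. Dividing through by 5005/72 gives the monic gcd z^2 - 11z + 30.
Cancel z^2 - 11z + 30 from numerator and denominator to get the reduced form.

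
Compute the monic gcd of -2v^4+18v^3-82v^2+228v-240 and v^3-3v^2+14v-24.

v-2

Repeated division with remainder:
  -2v^4+18v^3-82v^2+228v-240 = (-2v+12)(v^3-3v^2+14v-24) + (-18v^2+12v+48)
  v^3-3v^2+14v-24 = (-(1/18)v+7/54)(-18v^2+12v+48) + ((136/9)v-272/9)
  -18v^2+12v+48 = (-(81/68)v-27/17)((136/9)v-272/9) + (0)
Last nonzero remainder: (136/9)v-272/9. Dividing through by 136/9 gives the monic gcd v-2.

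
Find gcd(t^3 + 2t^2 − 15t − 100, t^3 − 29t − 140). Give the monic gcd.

t^2 + 7t + 20

Apply the Euclidean algorithm:
  t^3 + 2t^2 − 15t − 100 = (t^3 − 29t − 140) + (2t^2 + 14t + 40)
  t^3 − 29t − 140 = ((1/2)t − 7/2)(2t^2 + 14t + 40) + (0)
Last nonzero remainder: 2t^2 + 14t + 40. Dividing through by 2 gives the monic gcd t^2 + 7t + 20.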